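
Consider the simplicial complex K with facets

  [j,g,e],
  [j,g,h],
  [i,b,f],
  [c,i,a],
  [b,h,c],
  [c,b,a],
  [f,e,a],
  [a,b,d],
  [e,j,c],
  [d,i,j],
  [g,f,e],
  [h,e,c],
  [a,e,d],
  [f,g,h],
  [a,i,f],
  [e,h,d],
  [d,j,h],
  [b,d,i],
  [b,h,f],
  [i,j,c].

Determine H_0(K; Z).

H_0 ≅ Z.

Fix the vertex order a < b < c < d < e < f < g < h < i < j and write every simplex with vertices in increasing order. Then dim K = 2 and the simplices of K are:

  0-simplices (10): a, b, c, d, e, f, g, h, i, j
  1-simplices (30): ab, ac, ad, ae, af, ai, bc, bd, bf, bh, bi, ce, ch, ci, cj, de, dh, di, dj, ef, eg, eh, ej, fg, fh, fi, gh, gj, hj, ij
  2-simplices (20): abc, abd, aci, ade, aef, afi, bch, bdi, bfh, bfi, ceh, cej, cij, deh, dhj, dij, efg, egj, fgh, ghj

giving chain groups C_0 ≅ Z^10, C_1 ≅ Z^30, C_2 ≅ Z^20.

∂_1: C_1 → C_0 sends each edge [p,q] (with p < q) to q − p. For instance
  ∂dh = h − d.
This gives a 10×30 integer matrix of rank 9; reducing to Smith normal form yields diagonal entries (1,1,1,1,1,1,1,1,1).

∂_2: C_2 → C_1 acts by ∂[p,q,r] = [q,r] − [p,r] + [p,q]. For instance
  ∂egj = gj − ej + eg,
  ∂dij = ij − dj + di.
This gives a 30×20 integer matrix of rank 20; reducing to Smith normal form yields diagonal entries (1,1,1,1,1,1,1,1,1,1,1,1,1,1,1,1,1,1,1,2).

From H_k ≅ ker(∂_k) / im(∂_{k+1}) we obtain:

  H_0: rank C_0 − rank ∂_1 = 10 − 9 = 1, and the invariant factors of ∂_1 are all 1, so H_0 ≅ Z.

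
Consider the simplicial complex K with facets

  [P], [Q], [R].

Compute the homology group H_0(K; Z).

Fix the vertex order P < Q < R and write every simplex with vertices in increasing order. Then dim K = 0 and the simplices of K are:

  0-simplices (3): P, Q, R

so the chain groups are C_0 ≅ Z^3.

Now H_k = ker ∂_k / im ∂_{k+1}, so:

  H_0: rank C_0 − rank ∂_1 = 3 − 0 = 3, and there is no ∂_1, so H_0 ≅ Z^3.

(K is a triangulation of a set of 3 points.)

H_0 = Z^3.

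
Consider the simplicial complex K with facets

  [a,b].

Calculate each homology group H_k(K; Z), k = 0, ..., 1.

H_0 ≅ Z,  H_1 = 0.

Take the total order a < b on the vertex set. Then K (dimension 1) consists of the simplices:

  0-simplices (2): a, b
  1-simplices (1): ab

giving chain groups C_0 ≅ Z^2, C_1 ≅ Z^1.

The boundary map ∂_1: C_1 → C_0 is given by ∂[p,q] = [q] − [p]. For instance
  ∂ab = b − a.
The resulting 2×1 matrix has rank 1, and its Smith normal form has invariant factors (1).

Reading off H_k = ker ∂_k / im ∂_{k+1}:

  H_0: rank C_0 − rank ∂_1 = 2 − 1 = 1, and the invariant factors of ∂_1 are all 1, so H_0 ≅ Z.
  H_1: rank ker ∂_1 − rank ∂_2 = (1 − 1) − 0 = 0, and there is no ∂_2, so H_1 ≅ 0.

As a check, the Euler characteristic is 2 − 1 = 1, which agrees with 1 − 0 = 1.
(K is a triangulation of the 1-simplex.)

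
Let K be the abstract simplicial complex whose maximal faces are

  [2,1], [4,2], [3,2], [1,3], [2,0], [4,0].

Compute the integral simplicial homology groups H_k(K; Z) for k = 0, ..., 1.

We work with the vertex ordering 0 < 1 < 2 < 3 < 4. The simplices of K, each written with vertices in increasing order, are:

  0-simplices (5): [0], [1], [2], [3], [4]
  1-simplices (6): [0,2], [0,4], [1,2], [1,3], [2,3], [2,4]

Hence C_0 ≅ Z^5, C_1 ≅ Z^6.

The boundary map ∂_1: C_1 → C_0 is given by ∂[p,q] = [q] − [p].
The 5×6 boundary matrix has rank 4 and Smith normal form diag(1,1,1,1).

From H_k ≅ ker(∂_k) / im(∂_{k+1}) we obtain:

  H_0: rank C_0 − rank ∂_1 = 5 − 4 = 1, and the invariant factors of ∂_1 are all 1, so H_0 = Z.
  H_1: rank ker ∂_1 − rank ∂_2 = (6 − 4) − 0 = 2, and there is no ∂_2, so H_1 = Z^2.

As a check, the Euler characteristic is 5 − 6 = -1, which agrees with 1 − 2 = -1.

H_0 ≅ Z,  H_1 ≅ Z^2.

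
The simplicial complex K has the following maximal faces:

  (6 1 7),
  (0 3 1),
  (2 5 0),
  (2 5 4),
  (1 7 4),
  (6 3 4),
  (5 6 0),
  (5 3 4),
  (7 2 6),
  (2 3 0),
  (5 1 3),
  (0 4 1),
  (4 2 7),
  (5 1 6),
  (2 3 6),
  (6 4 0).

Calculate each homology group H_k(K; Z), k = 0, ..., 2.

Fix the vertex order 0 < 1 < 2 < 3 < 4 < 5 < 6 < 7 and write every simplex with vertices in increasing order. Then dim K = 2 and the simplices of K are:

  0-simplices (8): [0], [1], [2], [3], [4], [5], [6], [7]
  1-simplices (24): (24 of them)
  2-simplices (16): [0,1,3], [0,1,4], [0,2,3], [0,2,5], [0,4,6], [0,5,6], [1,3,5], [1,4,7], [1,5,6], [1,6,7], [2,3,6], [2,4,5], [2,4,7], [2,6,7], [3,4,5], [3,4,6]

giving chain groups C_0 ≅ Z^8, C_1 ≅ Z^24, C_2 ≅ Z^16.

The boundary map ∂_1: C_1 → C_0 sends each edge [p,q] (with p < q) to q − p.
The resulting 8×24 matrix has rank 7, and its Smith normal form has invariant factors (1,1,1,1,1,1,1).

The boundary map ∂_2: C_2 → C_1 acts by ∂[p,q,r] = [q,r] − [p,r] + [p,q]. For instance
  ∂[0,4,6] = [4,6] − [0,6] + [0,4],
  ∂[2,4,5] = [4,5] − [2,5] + [2,4].
The 24×16 boundary matrix has rank 15 and Smith normal form diag(1,1,1,1,1,1,1,1,1,1,1,1,1,1,1).

From H_k ≅ ker(∂_k) / im(∂_{k+1}) we obtain:

  H_0: rank C_0 − rank ∂_1 = 8 − 7 = 1, and the invariant factors of ∂_1 are all 1, so H_0 = Z.
  H_1: rank ker ∂_1 − rank ∂_2 = (24 − 7) − 15 = 2, and the invariant factors of ∂_2 are all 1, so H_1 = Z^2.
  H_2: rank ker ∂_2 − rank ∂_3 = (16 − 15) − 0 = 1, and there is no ∂_3, so H_2 = Z.

As a check, the Euler characteristic is 8 − 24 + 16 = 0, which agrees with 1 − 2 + 1 = 0.

H_0 = Z,  H_1 = Z^2,  H_2 = Z.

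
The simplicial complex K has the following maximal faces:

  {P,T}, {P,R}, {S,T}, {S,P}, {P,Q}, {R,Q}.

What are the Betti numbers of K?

Order the vertices as P < Q < R < S < T. Listing each simplex with vertices in this order, K has dimension 1 with simplices:

  0-simplices (5): P, Q, R, S, T
  1-simplices (6): PQ, PR, PS, PT, QR, ST

so the chain groups are C_0 ≅ Z^5, C_1 ≅ Z^6.

Boundary ∂_1: C_1 → C_0 sends each edge [p,q] (with p < q) to q − p. For instance
  ∂PT = T − P.
The resulting 5×6 matrix has rank 4, and its Smith normal form has invariant factors (1,1,1,1).

From H_k ≅ ker(∂_k) / im(∂_{k+1}) we obtain:

  H_0: rank C_0 − rank ∂_1 = 5 − 4 = 1, and the invariant factors of ∂_1 are all 1, so H_0 = Z.
  H_1: rank ker ∂_1 − rank ∂_2 = (6 − 4) − 0 = 2, and there is no ∂_2, so H_1 = Z^2.

As a check, the Euler characteristic is 5 − 6 = -1, which agrees with 1 − 2 = -1.

Hence the Betti numbers are b_0 = 1, b_1 = 2.

b_0 = 1, b_1 = 2.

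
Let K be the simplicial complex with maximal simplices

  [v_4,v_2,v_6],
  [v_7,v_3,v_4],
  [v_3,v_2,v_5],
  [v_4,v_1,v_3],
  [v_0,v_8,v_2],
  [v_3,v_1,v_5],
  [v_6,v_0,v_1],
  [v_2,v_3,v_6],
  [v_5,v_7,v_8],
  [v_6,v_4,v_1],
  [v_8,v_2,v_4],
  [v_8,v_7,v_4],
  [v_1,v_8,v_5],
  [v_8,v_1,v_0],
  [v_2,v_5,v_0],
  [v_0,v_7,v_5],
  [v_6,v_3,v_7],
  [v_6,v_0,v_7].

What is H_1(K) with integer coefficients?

H_1 = Z ⊕ Z_2.

We work with the vertex ordering v_0 < v_1 < v_2 < v_3 < v_4 < v_5 < v_6 < v_7 < v_8. The simplices of K, each written with vertices in increasing order, are:

  0-simplices (9): [v_0], [v_1], [v_2], [v_3], [v_4], [v_5], [v_6], [v_7], [v_8]
  1-simplices (27): (27 of them)
  2-simplices (18): (18 of them)

giving chain groups C_0 ≅ Z^9, C_1 ≅ Z^27, C_2 ≅ Z^18.

∂_1: C_1 → C_0 maps an edge to its endpoints' difference, ∂[p,q] = q − p. For instance
  ∂[v_3,v_4] = [v_4] − [v_3].
As a 9×27 matrix over Z this has rank 8, with invariant factors (1,1,1,1,1,1,1,1).

Boundary ∂_2: C_2 → C_1 acts by ∂[p,q,r] = [q,r] − [p,r] + [p,q]. For instance
  ∂[v_3,v_6,v_7] = [v_6,v_7] − [v_3,v_7] + [v_3,v_6],
  ∂[v_0,v_2,v_8] = [v_2,v_8] − [v_0,v_8] + [v_0,v_2].
As a 27×18 matrix over Z this has rank 18, with invariant factors (1,1,1,1,1,1,1,1,1,1,1,1,1,1,1,1,1,2).

Reading off H_k = ker ∂_k / im ∂_{k+1}:

  H_1: rank ker ∂_1 − rank ∂_2 = (27 − 8) − 18 = 1, and ∂_2 has invariant factor 2 > 1, so H_1 ≅ Z ⊕ Z_2.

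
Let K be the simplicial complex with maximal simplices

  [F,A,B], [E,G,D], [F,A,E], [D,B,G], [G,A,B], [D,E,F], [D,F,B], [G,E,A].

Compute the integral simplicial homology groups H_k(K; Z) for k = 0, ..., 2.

Take the total order A < B < D < E < F < G on the vertex set. Then K (dimension 2) consists of the simplices:

  0-simplices (6): A, B, D, E, F, G
  1-simplices (12): AB, AE, AF, AG, BD, BF, BG, DE, DF, DG, EF, EG
  2-simplices (8): ABF, ABG, AEF, AEG, BDF, BDG, DEF, DEG

Hence C_0 ≅ Z^6, C_1 ≅ Z^12, C_2 ≅ Z^8.

∂_1: C_1 → C_0 maps an edge to its endpoints' difference, ∂[p,q] = q − p. For instance
  ∂EF = F − E.
As a 6×12 matrix over Z this has rank 5, with invariant factors (1,1,1,1,1).

Boundary ∂_2: C_2 → C_1 acts by ∂[p,q,r] = [q,r] − [p,r] + [p,q]. For instance
  ∂AEG = EG − AG + AE,
  ∂ABF = BF − AF + AB.
The resulting 12×8 matrix has rank 7, and its Smith normal form has invariant factors (1,1,1,1,1,1,1).

Reading off H_k = ker ∂_k / im ∂_{k+1}:

  H_0: rank C_0 − rank ∂_1 = 6 − 5 = 1, and the invariant factors of ∂_1 are all 1, so H_0 ≅ Z.
  H_1: rank ker ∂_1 − rank ∂_2 = (12 − 5) − 7 = 0, and the invariant factors of ∂_2 are all 1, so H_1 ≅ 0.
  H_2: rank ker ∂_2 − rank ∂_3 = (8 − 7) − 0 = 1, and there is no ∂_3, so H_2 ≅ Z.

(K is a triangulation of the 2-sphere S^2.)

H_0 ≅ Z,  H_1 = 0,  H_2 ≅ Z.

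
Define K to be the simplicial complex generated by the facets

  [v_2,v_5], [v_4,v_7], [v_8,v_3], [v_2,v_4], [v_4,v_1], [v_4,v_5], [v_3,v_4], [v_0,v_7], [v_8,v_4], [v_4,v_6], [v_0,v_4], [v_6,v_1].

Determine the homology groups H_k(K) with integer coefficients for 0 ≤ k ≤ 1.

We work with the vertex ordering v_0 < v_1 < v_2 < v_3 < v_4 < v_5 < v_6 < v_7 < v_8. The simplices of K, each written with vertices in increasing order, are:

  0-simplices (9): [v_0], [v_1], [v_2], [v_3], [v_4], [v_5], [v_6], [v_7], [v_8]
  1-simplices (12): [v_0,v_4], [v_0,v_7], [v_1,v_4], [v_1,v_6], [v_2,v_4], [v_2,v_5], [v_3,v_4], [v_3,v_8], [v_4,v_5], [v_4,v_6], [v_4,v_7], [v_4,v_8]

Hence C_0 ≅ Z^9, C_1 ≅ Z^12.

The boundary map ∂_1: C_1 → C_0 sends each edge [p,q] (with p < q) to q − p.
This gives a 9×12 integer matrix of rank 8; reducing to Smith normal form yields diagonal entries (1,1,1,1,1,1,1,1).

Reading off H_k = ker ∂_k / im ∂_{k+1}:

  H_0: rank C_0 − rank ∂_1 = 9 − 8 = 1, and the invariant factors of ∂_1 are all 1, so H_0 = Z.
  H_1: rank ker ∂_1 − rank ∂_2 = (12 − 8) − 0 = 4, and there is no ∂_2, so H_1 = Z^4.

As a check, the Euler characteristic is 9 − 12 = -3, which agrees with 1 − 4 = -3.
(K is a triangulation of a wedge of 4 circles.)

H_0 = Z,  H_1 = Z^4.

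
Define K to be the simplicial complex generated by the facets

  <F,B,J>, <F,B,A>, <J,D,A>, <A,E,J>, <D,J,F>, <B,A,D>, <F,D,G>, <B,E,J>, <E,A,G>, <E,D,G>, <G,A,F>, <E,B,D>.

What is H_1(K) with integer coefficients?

H_1 ≅ Z/2.

We work with the vertex ordering A < B < D < E < F < G < J. The simplices of K, each written with vertices in increasing order, are:

  0-simplices (7): A, B, D, E, F, G, J
  1-simplices (18): AB, AD, AE, AF, AG, AJ, BD, BE, BF, BJ, DE, DF, DG, DJ, EG, EJ, FG, FJ
  2-simplices (12): ABD, ABF, ADJ, AEG, AEJ, AFG, BDE, BEJ, BFJ, DEG, DFG, DFJ

Hence C_0 ≅ Z^7, C_1 ≅ Z^18, C_2 ≅ Z^12.

∂_1: C_1 → C_0 maps an edge to its endpoints' difference, ∂[p,q] = q − p. For instance
  ∂AG = G − A.
This gives a 7×18 integer matrix of rank 6; reducing to Smith normal form yields diagonal entries (1,1,1,1,1,1).

Boundary ∂_2: C_2 → C_1 maps a triangle to the signed sum of its edges. For instance
  ∂ABF = BF − AF + AB,
  ∂BDE = DE − BE + BD.
As a 18×12 matrix over Z this has rank 12, with invariant factors (1,1,1,1,1,1,1,1,1,1,1,2).

From H_k ≅ ker(∂_k) / im(∂_{k+1}) we obtain:

  H_1: rank ker ∂_1 − rank ∂_2 = (18 − 6) − 12 = 0, and ∂_2 has invariant factor 2 > 1, so H_1 ≅ Z/2.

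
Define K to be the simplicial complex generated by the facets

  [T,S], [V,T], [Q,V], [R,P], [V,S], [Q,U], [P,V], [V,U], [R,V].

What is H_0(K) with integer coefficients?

H_0 ≅ Z.

Fix the vertex order P < Q < R < S < T < U < V and write every simplex with vertices in increasing order. Then dim K = 1 and the simplices of K are:

  0-simplices (7): P, Q, R, S, T, U, V
  1-simplices (9): PR, PV, QU, QV, RV, ST, SV, TV, UV

giving chain groups C_0 ≅ Z^7, C_1 ≅ Z^9.

∂_1: C_1 → C_0 sends each edge [p,q] (with p < q) to q − p. For instance
  ∂QV = V − Q.
As a 7×9 matrix over Z this has rank 6, with invariant factors (1,1,1,1,1,1).

Now H_k = ker ∂_k / im ∂_{k+1}, so:

  H_0: rank C_0 − rank ∂_1 = 7 − 6 = 1, and the invariant factors of ∂_1 are all 1, so H_0 = Z.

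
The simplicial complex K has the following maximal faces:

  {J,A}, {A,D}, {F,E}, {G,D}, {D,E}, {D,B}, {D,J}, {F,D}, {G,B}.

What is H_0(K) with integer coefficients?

K has 7 vertices, 9 edges.
rank ∂_0 = 0, rank ∂_1 = 6 ⇒ b_0 = 7 − 0 − 6 = 1; all invariant factors of ∂_1 are 1 so no torsion. So H_0 ≅ Z.

H_0 = Z.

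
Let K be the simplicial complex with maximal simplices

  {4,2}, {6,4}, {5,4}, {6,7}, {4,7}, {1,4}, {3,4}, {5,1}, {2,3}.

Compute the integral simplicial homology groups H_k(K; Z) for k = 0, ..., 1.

Order the vertices as 1 < 2 < 3 < 4 < 5 < 6 < 7. Listing each simplex with vertices in this order, K has dimension 1 with simplices:

  0-simplices (7): [1], [2], [3], [4], [5], [6], [7]
  1-simplices (9): [1,4], [1,5], [2,3], [2,4], [3,4], [4,5], [4,6], [4,7], [6,7]

Hence C_0 ≅ Z^7, C_1 ≅ Z^9.

Boundary ∂_1: C_1 → C_0 is given by ∂[p,q] = [q] − [p].
The 7×9 boundary matrix has rank 6 and Smith normal form diag(1,1,1,1,1,1).

Computing H_k = (kernel of ∂_k) / (image of ∂_{k+1}):

  H_0: rank C_0 − rank ∂_1 = 7 − 6 = 1, and the invariant factors of ∂_1 are all 1, so H_0 = Z.
  H_1: rank ker ∂_1 − rank ∂_2 = (9 − 6) − 0 = 3, and there is no ∂_2, so H_1 = Z^3.

H_0 ≅ Z,  H_1 ≅ Z^3.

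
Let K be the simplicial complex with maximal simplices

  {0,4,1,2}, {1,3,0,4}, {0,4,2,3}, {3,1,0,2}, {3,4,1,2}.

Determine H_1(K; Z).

Take the total order 0 < 1 < 2 < 3 < 4 on the vertex set. Then K (dimension 3) consists of the simplices:

  0-simplices (5): [0], [1], [2], [3], [4]
  1-simplices (10): [0,1], [0,2], [0,3], [0,4], [1,2], [1,3], [1,4], [2,3], [2,4], [3,4]
  2-simplices (10): [0,1,2], [0,1,3], [0,1,4], [0,2,3], [0,2,4], [0,3,4], [1,2,3], [1,2,4], [1,3,4], [2,3,4]
  3-simplices (5): [0,1,2,3], [0,1,2,4], [0,1,3,4], [0,2,3,4], [1,2,3,4]

giving chain groups C_0 ≅ Z^5, C_1 ≅ Z^10, C_2 ≅ Z^10, C_3 ≅ Z^5.

Boundary ∂_1: C_1 → C_0 is given by ∂[p,q] = [q] − [p].
The 5×10 boundary matrix has rank 4 and Smith normal form diag(1,1,1,1).

The boundary map ∂_2: C_2 → C_1 sends each 2-simplex [p,q,r] to [q,r] − [p,r] + [p,q]. For instance
  ∂[0,1,3] = [1,3] − [0,3] + [0,1],
  ∂[0,1,4] = [1,4] − [0,4] + [0,1].
This gives a 10×10 integer matrix of rank 6; reducing to Smith normal form yields diagonal entries (1,1,1,1,1,1).

Boundary ∂_3: C_3 → C_2 sends each 3-simplex σ to the alternating sum Σ_i (−1)^i (σ with its i-th vertex removed). For instance
  ∂[0,2,3,4] = [2,3,4] − [0,3,4] + [0,2,4] − [0,2,3],
  ∂[0,1,2,4] = [1,2,4] − [0,2,4] + [0,1,4] − [0,1,2].
The resulting 10×5 matrix has rank 4, and its Smith normal form has invariant factors (1,1,1,1).

Now H_k = ker ∂_k / im ∂_{k+1}, so:

  H_1: rank ker ∂_1 − rank ∂_2 = (10 − 4) − 6 = 0, and the invariant factors of ∂_2 are all 1, so H_1 ≅ 0.

H_1 = 0.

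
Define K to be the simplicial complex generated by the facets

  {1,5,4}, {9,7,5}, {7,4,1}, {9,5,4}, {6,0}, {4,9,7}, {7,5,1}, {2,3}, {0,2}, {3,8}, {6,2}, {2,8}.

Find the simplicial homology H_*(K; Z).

Fix the vertex order 0 < 1 < 2 < 3 < 4 < 5 < 6 < 7 < 8 < 9 and write every simplex with vertices in increasing order. Then dim K = 2 and the simplices of K are:

  0-simplices (10): [0], [1], [2], [3], [4], [5], [6], [7], [8], [9]
  1-simplices (15): [0,2], [0,6], [1,4], [1,5], [1,7], [2,3], [2,6], [2,8], [3,8], [4,5], [4,7], [4,9], [5,7], [5,9], [7,9]
  2-simplices (6): [1,4,5], [1,4,7], [1,5,7], [4,5,9], [4,7,9], [5,7,9]

Hence C_0 ≅ Z^10, C_1 ≅ Z^15, C_2 ≅ Z^6.

The boundary map ∂_1: C_1 → C_0 sends each edge [p,q] (with p < q) to q − p.
The resulting 10×15 matrix has rank 8, and its Smith normal form has invariant factors (1,1,1,1,1,1,1,1).

The boundary map ∂_2: C_2 → C_1 acts by ∂[p,q,r] = [q,r] − [p,r] + [p,q]. For instance
  ∂[1,5,7] = [5,7] − [1,7] + [1,5],
  ∂[4,7,9] = [7,9] − [4,9] + [4,7].
The resulting 15×6 matrix has rank 5, and its Smith normal form has invariant factors (1,1,1,1,1).

Reading off H_k = ker ∂_k / im ∂_{k+1}:

  H_0: rank C_0 − rank ∂_1 = 10 − 8 = 2, and the invariant factors of ∂_1 are all 1, so H_0 ≅ Z^2.
  H_1: rank ker ∂_1 − rank ∂_2 = (15 − 8) − 5 = 2, and the invariant factors of ∂_2 are all 1, so H_1 ≅ Z^2.
  H_2: rank ker ∂_2 − rank ∂_3 = (6 − 5) − 0 = 1, and there is no ∂_3, so H_2 ≅ Z.

H_0 = Z^2,  H_1 = Z^2,  H_2 = Z.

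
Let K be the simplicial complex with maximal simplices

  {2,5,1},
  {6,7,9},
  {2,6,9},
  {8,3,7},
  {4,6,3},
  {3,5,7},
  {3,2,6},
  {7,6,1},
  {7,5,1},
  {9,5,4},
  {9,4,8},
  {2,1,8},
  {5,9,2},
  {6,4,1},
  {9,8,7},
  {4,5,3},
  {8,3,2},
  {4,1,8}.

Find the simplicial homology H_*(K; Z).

We work with the vertex ordering 1 < 2 < 3 < 4 < 5 < 6 < 7 < 8 < 9. The simplices of K, each written with vertices in increasing order, are:

  0-simplices (9): [1], [2], [3], [4], [5], [6], [7], [8], [9]
  1-simplices (27): (27 of them)
  2-simplices (18): [1,2,5], [1,2,8], [1,4,6], [1,4,8], [1,5,7], [1,6,7], [2,3,6], [2,3,8], [2,5,9], [2,6,9], [3,4,5], [3,4,6], [3,5,7], [3,7,8], [4,5,9], [4,8,9], [6,7,9], [7,8,9]

Hence C_0 ≅ Z^9, C_1 ≅ Z^27, C_2 ≅ Z^18.

The boundary map ∂_1: C_1 → C_0 maps an edge to its endpoints' difference, ∂[p,q] = q − p.
The 9×27 boundary matrix has rank 8 and Smith normal form diag(1,1,1,1,1,1,1,1).

The boundary map ∂_2: C_2 → C_1 sends each 2-simplex [p,q,r] to [q,r] − [p,r] + [p,q]. For instance
  ∂[4,5,9] = [5,9] − [4,9] + [4,5],
  ∂[2,6,9] = [6,9] − [2,9] + [2,6].
The 27×18 boundary matrix has rank 17 and Smith normal form diag(1,1,1,1,1,1,1,1,1,1,1,1,1,1,1,1,1).

From H_k ≅ ker(∂_k) / im(∂_{k+1}) we obtain:

  H_0: rank C_0 − rank ∂_1 = 9 − 8 = 1, and the invariant factors of ∂_1 are all 1, so H_0 ≅ Z.
  H_1: rank ker ∂_1 − rank ∂_2 = (27 − 8) − 17 = 2, and the invariant factors of ∂_2 are all 1, so H_1 ≅ Z^2.
  H_2: rank ker ∂_2 − rank ∂_3 = (18 − 17) − 0 = 1, and there is no ∂_3, so H_2 ≅ Z.

As a check, the Euler characteristic is 9 − 27 + 18 = 0, which agrees with 1 − 2 + 1 = 0.
(K is a triangulation of the torus T^2.)

H_0 = Z,  H_1 = Z^2,  H_2 = Z.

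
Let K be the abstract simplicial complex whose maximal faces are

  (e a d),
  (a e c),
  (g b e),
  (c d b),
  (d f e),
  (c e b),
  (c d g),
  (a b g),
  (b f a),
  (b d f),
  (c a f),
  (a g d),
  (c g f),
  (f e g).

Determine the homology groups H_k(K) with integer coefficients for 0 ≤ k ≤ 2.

H_0 ≅ Z,  H_1 ≅ Z^2,  H_2 ≅ Z.

Take the total order a < b < c < d < e < f < g on the vertex set. Then K (dimension 2) consists of the simplices:

  0-simplices (7): a, b, c, d, e, f, g
  1-simplices (21): ab, ac, ad, ae, af, ag, bc, bd, be, bf, bg, cd, ce, cf, cg, de, df, dg, ef, eg, fg
  2-simplices (14): abf, abg, ace, acf, ade, adg, bcd, bce, bdf, beg, cdg, cfg, def, efg

so the chain groups are C_0 ≅ Z^7, C_1 ≅ Z^21, C_2 ≅ Z^14.

∂_1: C_1 → C_0 is given by ∂[p,q] = [q] − [p].
This gives a 7×21 integer matrix of rank 6; reducing to Smith normal form yields diagonal entries (1,1,1,1,1,1).

The boundary map ∂_2: C_2 → C_1 acts by ∂[p,q,r] = [q,r] − [p,r] + [p,q]. For instance
  ∂ade = de − ae + ad,
  ∂cfg = fg − cg + cf.
The resulting 21×14 matrix has rank 13, and its Smith normal form has invariant factors (1,1,1,1,1,1,1,1,1,1,1,1,1).

From H_k ≅ ker(∂_k) / im(∂_{k+1}) we obtain:

  H_0: rank C_0 − rank ∂_1 = 7 − 6 = 1, and the invariant factors of ∂_1 are all 1, so H_0 ≅ Z.
  H_1: rank ker ∂_1 − rank ∂_2 = (21 − 6) − 13 = 2, and the invariant factors of ∂_2 are all 1, so H_1 ≅ Z^2.
  H_2: rank ker ∂_2 − rank ∂_3 = (14 − 13) − 0 = 1, and there is no ∂_3, so H_2 ≅ Z.

(K is a triangulation of the torus T^2.)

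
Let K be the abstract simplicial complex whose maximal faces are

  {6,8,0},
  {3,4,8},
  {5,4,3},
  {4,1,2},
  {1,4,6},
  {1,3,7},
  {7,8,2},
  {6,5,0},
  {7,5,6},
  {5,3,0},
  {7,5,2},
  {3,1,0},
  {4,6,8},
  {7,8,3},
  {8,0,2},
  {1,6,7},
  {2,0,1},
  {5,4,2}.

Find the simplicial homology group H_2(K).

We work with the vertex ordering 0 < 1 < 2 < 3 < 4 < 5 < 6 < 7 < 8. The simplices of K, each written with vertices in increasing order, are:

  0-simplices (9): [0], [1], [2], [3], [4], [5], [6], [7], [8]
  1-simplices (27): (27 of them)
  2-simplices (18): [0,1,2], [0,1,3], [0,2,8], [0,3,5], [0,5,6], [0,6,8], [1,2,4], [1,3,7], [1,4,6], [1,6,7], [2,4,5], [2,5,7], [2,7,8], [3,4,5], [3,4,8], [3,7,8], [4,6,8], [5,6,7]

Hence C_0 ≅ Z^9, C_1 ≅ Z^27, C_2 ≅ Z^18.

∂_1: C_1 → C_0 is given by ∂[p,q] = [q] − [p].
This gives a 9×27 integer matrix of rank 8; reducing to Smith normal form yields diagonal entries (1,1,1,1,1,1,1,1).

Boundary ∂_2: C_2 → C_1 acts by ∂[p,q,r] = [q,r] − [p,r] + [p,q]. For instance
  ∂[3,4,5] = [4,5] − [3,5] + [3,4],
  ∂[5,6,7] = [6,7] − [5,7] + [5,6].
The 27×18 boundary matrix has rank 17 and Smith normal form diag(1,1,1,1,1,1,1,1,1,1,1,1,1,1,1,1,1).

Now H_k = ker ∂_k / im ∂_{k+1}, so:

  H_2: rank ker ∂_2 − rank ∂_3 = (18 − 17) − 0 = 1, and there is no ∂_3, so H_2 = Z.

H_2 = Z.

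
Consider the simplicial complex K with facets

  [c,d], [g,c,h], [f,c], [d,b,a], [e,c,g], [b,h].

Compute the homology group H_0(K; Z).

Order the vertices as a < b < c < d < e < f < g < h. Listing each simplex with vertices in this order, K has dimension 2 with simplices:

  0-simplices (8): a, b, c, d, e, f, g, h
  1-simplices (11): ab, ad, bd, bh, cd, ce, cf, cg, ch, eg, gh
  2-simplices (3): abd, ceg, cgh

so the chain groups are C_0 ≅ Z^8, C_1 ≅ Z^11, C_2 ≅ Z^3.

The boundary map ∂_1: C_1 → C_0 maps an edge to its endpoints' difference, ∂[p,q] = q − p.
The resulting 8×11 matrix has rank 7, and its Smith normal form has invariant factors (1,1,1,1,1,1,1).

Boundary ∂_2: C_2 → C_1 maps a triangle to the signed sum of its edges. For instance
  ∂abd = bd − ad + ab,
  ∂ceg = eg − cg + ce.
The 11×3 boundary matrix has rank 3 and Smith normal form diag(1,1,1).

From H_k ≅ ker(∂_k) / im(∂_{k+1}) we obtain:

  H_0: rank C_0 − rank ∂_1 = 8 − 7 = 1, and the invariant factors of ∂_1 are all 1, so H_0 ≅ Z.

H_0 ≅ Z.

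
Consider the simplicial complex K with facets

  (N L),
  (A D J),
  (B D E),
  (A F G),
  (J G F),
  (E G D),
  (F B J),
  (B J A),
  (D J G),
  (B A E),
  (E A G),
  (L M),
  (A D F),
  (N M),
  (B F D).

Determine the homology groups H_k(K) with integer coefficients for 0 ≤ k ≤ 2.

Take the total order A < B < D < E < F < G < J < L < M < N on the vertex set. Then K (dimension 2) consists of the simplices:

  0-simplices (10): A, B, D, E, F, G, J, L, M, N
  1-simplices (21): AB, AD, AE, AF, AG, AJ, BD, BE, BF, BJ, DE, DF, DG, DJ, EG, FG, FJ, GJ, LM, LN, MN
  2-simplices (12): ABE, ABJ, ADF, ADJ, AEG, AFG, BDE, BDF, BFJ, DEG, DGJ, FGJ

so the chain groups are C_0 ≅ Z^10, C_1 ≅ Z^21, C_2 ≅ Z^12.

Boundary ∂_1: C_1 → C_0 is given by ∂[p,q] = [q] − [p].
This gives a 10×21 integer matrix of rank 8; reducing to Smith normal form yields diagonal entries (1,1,1,1,1,1,1,1).

Boundary ∂_2: C_2 → C_1 sends each 2-simplex [p,q,r] to [q,r] − [p,r] + [p,q]. For instance
  ∂ADJ = DJ − AJ + AD,
  ∂DEG = EG − DG + DE.
The 21×12 boundary matrix has rank 12 and Smith normal form diag(1,1,1,1,1,1,1,1,1,1,1,2).

Reading off H_k = ker ∂_k / im ∂_{k+1}:

  H_0: rank C_0 − rank ∂_1 = 10 − 8 = 2, and the invariant factors of ∂_1 are all 1, so H_0 ≅ Z^2.
  H_1: rank ker ∂_1 − rank ∂_2 = (21 − 8) − 12 = 1, and ∂_2 has invariant factor 2 > 1, so H_1 ≅ Z ⊕ Z/2Z.
  H_2: rank ker ∂_2 − rank ∂_3 = (12 − 12) − 0 = 0, and there is no ∂_3, so H_2 ≅ 0.

As a check, the Euler characteristic is 10 − 21 + 12 = 1, which agrees with 2 − 1 + 0 = 1.

H_0 = Z^2,  H_1 = Z ⊕ Z/2Z,  H_2 = 0.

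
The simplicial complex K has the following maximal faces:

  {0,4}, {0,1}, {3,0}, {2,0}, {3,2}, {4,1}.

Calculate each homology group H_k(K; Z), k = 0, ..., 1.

H_0 = Z,  H_1 = Z^2.

K has 5 vertices, 6 edges.
rank ∂_0 = 0, rank ∂_1 = 4 ⇒ b_0 = 5 − 0 − 4 = 1; all invariant factors of ∂_1 are 1 so no torsion. So H_0 = Z.
rank ∂_1 = 4, rank ∂_2 = 0 ⇒ b_1 = 6 − 4 − 0 = 2. So H_1 = Z^2.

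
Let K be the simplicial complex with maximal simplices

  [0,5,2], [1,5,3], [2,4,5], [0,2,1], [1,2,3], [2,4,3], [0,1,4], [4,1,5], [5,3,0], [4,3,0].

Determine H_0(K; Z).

K has 6 vertices, 15 edges, 10 triangles.
rank ∂_0 = 0, rank ∂_1 = 5 ⇒ b_0 = 6 − 0 − 5 = 1; all invariant factors of ∂_1 are 1 so no torsion. So H_0 = Z.

H_0 = Z.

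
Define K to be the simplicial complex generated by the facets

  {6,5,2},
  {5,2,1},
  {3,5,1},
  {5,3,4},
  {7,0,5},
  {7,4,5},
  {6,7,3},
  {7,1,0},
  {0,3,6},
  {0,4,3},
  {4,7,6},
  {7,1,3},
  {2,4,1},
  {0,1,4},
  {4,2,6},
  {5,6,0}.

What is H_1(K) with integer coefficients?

H_1 = Z^2.

K has 8 vertices, 24 edges, 16 triangles.
rank ∂_1 = 7, rank ∂_2 = 15 ⇒ b_1 = 24 − 7 − 15 = 2; all invariant factors of ∂_2 are 1 so no torsion. So H_1 = Z^2.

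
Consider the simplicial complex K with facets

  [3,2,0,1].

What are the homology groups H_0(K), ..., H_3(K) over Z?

We work with the vertex ordering 0 < 1 < 2 < 3. The simplices of K, each written with vertices in increasing order, are:

  0-simplices (4): [0], [1], [2], [3]
  1-simplices (6): [0,1], [0,2], [0,3], [1,2], [1,3], [2,3]
  2-simplices (4): [0,1,2], [0,1,3], [0,2,3], [1,2,3]
  3-simplices (1): [0,1,2,3]

Hence C_0 ≅ Z^4, C_1 ≅ Z^6, C_2 ≅ Z^4, C_3 ≅ Z^1.

Boundary ∂_1: C_1 → C_0 sends each edge [p,q] (with p < q) to q − p. For instance
  ∂[2,3] = [3] − [2].
As a 4×6 matrix over Z this has rank 3, with invariant factors (1,1,1).

The boundary map ∂_2: C_2 → C_1 acts by ∂[p,q,r] = [q,r] − [p,r] + [p,q]. For instance
  ∂[0,1,2] = [1,2] − [0,2] + [0,1],
  ∂[0,2,3] = [2,3] − [0,3] + [0,2].
The resulting 6×4 matrix has rank 3, and its Smith normal form has invariant factors (1,1,1).

Boundary ∂_3: C_3 → C_2 sends each 3-simplex σ to the alternating sum Σ_i (−1)^i (σ with its i-th vertex removed). For instance
  ∂[0,1,2,3] = [1,2,3] − [0,2,3] + [0,1,3] − [0,1,2].
The 4×1 boundary matrix has rank 1 and Smith normal form diag(1).

Now H_k = ker ∂_k / im ∂_{k+1}, so:

  H_0: rank C_0 − rank ∂_1 = 4 − 3 = 1, and the invariant factors of ∂_1 are all 1, so H_0 ≅ Z.
  H_1: rank ker ∂_1 − rank ∂_2 = (6 − 3) − 3 = 0, and the invariant factors of ∂_2 are all 1, so H_1 ≅ 0.
  H_2: rank ker ∂_2 − rank ∂_3 = (4 − 3) − 1 = 0, and the invariant factors of ∂_3 are all 1, so H_2 ≅ 0.
  H_3: rank ker ∂_3 − rank ∂_4 = (1 − 1) − 0 = 0, and there is no ∂_4, so H_3 ≅ 0.

H_0 = Z,  H_1 = 0,  H_2 = 0,  H_3 = 0.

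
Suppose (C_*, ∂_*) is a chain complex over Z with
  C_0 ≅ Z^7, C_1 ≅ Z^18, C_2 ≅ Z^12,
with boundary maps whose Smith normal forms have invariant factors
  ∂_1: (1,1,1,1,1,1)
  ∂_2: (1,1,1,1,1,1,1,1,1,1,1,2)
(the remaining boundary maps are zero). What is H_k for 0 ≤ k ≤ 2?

H_0: b_0 = 7 − 0 − 6 = 1; torsion from ∂_1 factors > 1: none. So H_0 = Z.
H_1: b_1 = 18 − 6 − 12 = 0; torsion from ∂_2 factors > 1: [2]. So H_1 = Z/2Z.
H_2: b_2 = 12 − 12 − 0 = 0; torsion from ∂_3 factors > 1: none. So H_2 = 0.

H_0 = Z,  H_1 = Z/2Z,  H_2 = 0.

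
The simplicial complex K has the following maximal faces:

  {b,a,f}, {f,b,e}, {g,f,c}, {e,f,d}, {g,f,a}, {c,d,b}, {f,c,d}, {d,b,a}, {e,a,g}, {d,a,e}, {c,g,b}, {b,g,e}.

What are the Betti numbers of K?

Take the total order a < b < c < d < e < f < g on the vertex set. Then K (dimension 2) consists of the simplices:

  0-simplices (7): a, b, c, d, e, f, g
  1-simplices (18): ab, ad, ae, af, ag, bc, bd, be, bf, bg, cd, cf, cg, de, df, ef, eg, fg
  2-simplices (12): abd, abf, ade, aeg, afg, bcd, bcg, bef, beg, cdf, cfg, def

Hence C_0 ≅ Z^7, C_1 ≅ Z^18, C_2 ≅ Z^12.

∂_1: C_1 → C_0 is given by ∂[p,q] = [q] − [p]. For instance
  ∂cd = d − c.
The resulting 7×18 matrix has rank 6, and its Smith normal form has invariant factors (1,1,1,1,1,1).

The boundary map ∂_2: C_2 → C_1 maps a triangle to the signed sum of its edges. For instance
  ∂def = ef − df + de,
  ∂aeg = eg − ag + ae.
The resulting 18×12 matrix has rank 12, and its Smith normal form has invariant factors (1,1,1,1,1,1,1,1,1,1,1,2).

Now H_k = ker ∂_k / im ∂_{k+1}, so:

  H_0: rank C_0 − rank ∂_1 = 7 − 6 = 1, and the invariant factors of ∂_1 are all 1, so H_0 ≅ Z.
  H_1: rank ker ∂_1 − rank ∂_2 = (18 − 6) − 12 = 0, and ∂_2 has invariant factor 2 > 1, so H_1 ≅ Z_2.
  H_2: rank ker ∂_2 − rank ∂_3 = (12 − 12) − 0 = 0, and there is no ∂_3, so H_2 ≅ 0.

As a check, the Euler characteristic is 7 − 18 + 12 = 1, which agrees with 1 − 0 + 0 = 1.

Hence the Betti numbers are b_0 = 1, b_1 = 0, b_2 = 0.

b_0 = 1, b_1 = 0, b_2 = 0.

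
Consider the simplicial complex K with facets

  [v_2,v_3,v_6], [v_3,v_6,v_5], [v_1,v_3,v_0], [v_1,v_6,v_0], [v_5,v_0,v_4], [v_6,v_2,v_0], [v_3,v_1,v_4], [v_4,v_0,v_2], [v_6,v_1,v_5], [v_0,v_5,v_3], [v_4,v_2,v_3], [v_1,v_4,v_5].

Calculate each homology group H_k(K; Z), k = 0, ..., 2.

H_0 = Z,  H_1 = Z/2,  H_2 = 0.

Fix the vertex order v_0 < v_1 < v_2 < v_3 < v_4 < v_5 < v_6 and write every simplex with vertices in increasing order. Then dim K = 2 and the simplices of K are:

  0-simplices (7): [v_0], [v_1], [v_2], [v_3], [v_4], [v_5], [v_6]
  1-simplices (18): (18 of them)
  2-simplices (12): (12 of them)

so the chain groups are C_0 ≅ Z^7, C_1 ≅ Z^18, C_2 ≅ Z^12.

∂_1: C_1 → C_0 is given by ∂[p,q] = [q] − [p]. For instance
  ∂[v_3,v_6] = [v_6] − [v_3].
The 7×18 boundary matrix has rank 6 and Smith normal form diag(1,1,1,1,1,1).

Boundary ∂_2: C_2 → C_1 maps a triangle to the signed sum of its edges. For instance
  ∂[v_1,v_4,v_5] = [v_4,v_5] − [v_1,v_5] + [v_1,v_4],
  ∂[v_0,v_3,v_5] = [v_3,v_5] − [v_0,v_5] + [v_0,v_3].
As a 18×12 matrix over Z this has rank 12, with invariant factors (1,1,1,1,1,1,1,1,1,1,1,2).

Computing H_k = (kernel of ∂_k) / (image of ∂_{k+1}):

  H_0: rank C_0 − rank ∂_1 = 7 − 6 = 1, and the invariant factors of ∂_1 are all 1, so H_0 ≅ Z.
  H_1: rank ker ∂_1 − rank ∂_2 = (18 − 6) − 12 = 0, and ∂_2 has invariant factor 2 > 1, so H_1 ≅ Z/2.
  H_2: rank ker ∂_2 − rank ∂_3 = (12 − 12) − 0 = 0, and there is no ∂_3, so H_2 ≅ 0.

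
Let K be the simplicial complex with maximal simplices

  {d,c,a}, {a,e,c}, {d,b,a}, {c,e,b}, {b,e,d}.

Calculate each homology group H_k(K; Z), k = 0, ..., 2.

H_0 ≅ Z,  H_1 ≅ Z,  H_2 = 0.

We work with the vertex ordering a < b < c < d < e. The simplices of K, each written with vertices in increasing order, are:

  0-simplices (5): a, b, c, d, e
  1-simplices (10): ab, ac, ad, ae, bc, bd, be, cd, ce, de
  2-simplices (5): abd, acd, ace, bce, bde

Hence C_0 ≅ Z^5, C_1 ≅ Z^10, C_2 ≅ Z^5.

∂_1: C_1 → C_0 maps an edge to its endpoints' difference, ∂[p,q] = q − p. For instance
  ∂ab = b − a.
As a 5×10 matrix over Z this has rank 4, with invariant factors (1,1,1,1).

The boundary map ∂_2: C_2 → C_1 sends each 2-simplex [p,q,r] to [q,r] − [p,r] + [p,q]. For instance
  ∂acd = cd − ad + ac,
  ∂bce = ce − be + bc.
This gives a 10×5 integer matrix of rank 5; reducing to Smith normal form yields diagonal entries (1,1,1,1,1).

Reading off H_k = ker ∂_k / im ∂_{k+1}:

  H_0: rank C_0 − rank ∂_1 = 5 − 4 = 1, and the invariant factors of ∂_1 are all 1, so H_0 = Z.
  H_1: rank ker ∂_1 − rank ∂_2 = (10 − 4) − 5 = 1, and the invariant factors of ∂_2 are all 1, so H_1 = Z.
  H_2: rank ker ∂_2 − rank ∂_3 = (5 − 5) − 0 = 0, and there is no ∂_3, so H_2 = 0.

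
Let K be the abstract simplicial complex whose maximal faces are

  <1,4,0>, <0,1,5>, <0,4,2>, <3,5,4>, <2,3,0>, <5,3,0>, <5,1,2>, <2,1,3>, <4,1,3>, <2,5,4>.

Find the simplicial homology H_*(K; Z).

H_0 = Z,  H_1 = Z/2,  H_2 = 0.

K has 6 vertices, 15 edges, 10 triangles.
rank ∂_0 = 0, rank ∂_1 = 5 ⇒ b_0 = 6 − 0 − 5 = 1; all invariant factors of ∂_1 are 1 so no torsion. So H_0 ≅ Z.
rank ∂_1 = 5, rank ∂_2 = 10 ⇒ b_1 = 15 − 5 − 10 = 0; ∂_2 has invariant factor(s) [2] giving torsion. So H_1 ≅ Z/2.
rank ∂_2 = 10, rank ∂_3 = 0 ⇒ b_2 = 10 − 10 − 0 = 0. So H_2 ≅ 0.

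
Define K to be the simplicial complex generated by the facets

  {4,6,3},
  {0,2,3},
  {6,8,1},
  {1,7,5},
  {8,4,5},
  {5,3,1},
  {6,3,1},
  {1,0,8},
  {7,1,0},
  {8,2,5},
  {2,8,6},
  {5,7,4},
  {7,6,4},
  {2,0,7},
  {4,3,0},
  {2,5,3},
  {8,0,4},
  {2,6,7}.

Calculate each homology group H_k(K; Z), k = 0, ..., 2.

H_0 ≅ Z,  H_1 ≅ Z^2,  H_2 ≅ Z.

Fix the vertex order 0 < 1 < 2 < 3 < 4 < 5 < 6 < 7 < 8 and write every simplex with vertices in increasing order. Then dim K = 2 and the simplices of K are:

  0-simplices (9): [0], [1], [2], [3], [4], [5], [6], [7], [8]
  1-simplices (27): (27 of them)
  2-simplices (18): [0,1,7], [0,1,8], [0,2,3], [0,2,7], [0,3,4], [0,4,8], [1,3,5], [1,3,6], [1,5,7], [1,6,8], [2,3,5], [2,5,8], [2,6,7], [2,6,8], [3,4,6], [4,5,7], [4,5,8], [4,6,7]

giving chain groups C_0 ≅ Z^9, C_1 ≅ Z^27, C_2 ≅ Z^18.

∂_1: C_1 → C_0 sends each edge [p,q] (with p < q) to q − p.
The 9×27 boundary matrix has rank 8 and Smith normal form diag(1,1,1,1,1,1,1,1).

Boundary ∂_2: C_2 → C_1 maps a triangle to the signed sum of its edges. For instance
  ∂[0,2,7] = [2,7] − [0,7] + [0,2],
  ∂[3,4,6] = [4,6] − [3,6] + [3,4].
The 27×18 boundary matrix has rank 17 and Smith normal form diag(1,1,1,1,1,1,1,1,1,1,1,1,1,1,1,1,1).

Computing H_k = (kernel of ∂_k) / (image of ∂_{k+1}):

  H_0: rank C_0 − rank ∂_1 = 9 − 8 = 1, and the invariant factors of ∂_1 are all 1, so H_0 ≅ Z.
  H_1: rank ker ∂_1 − rank ∂_2 = (27 − 8) − 17 = 2, and the invariant factors of ∂_2 are all 1, so H_1 ≅ Z^2.
  H_2: rank ker ∂_2 − rank ∂_3 = (18 − 17) − 0 = 1, and there is no ∂_3, so H_2 ≅ Z.

As a check, the Euler characteristic is 9 − 27 + 18 = 0, which agrees with 1 − 2 + 1 = 0.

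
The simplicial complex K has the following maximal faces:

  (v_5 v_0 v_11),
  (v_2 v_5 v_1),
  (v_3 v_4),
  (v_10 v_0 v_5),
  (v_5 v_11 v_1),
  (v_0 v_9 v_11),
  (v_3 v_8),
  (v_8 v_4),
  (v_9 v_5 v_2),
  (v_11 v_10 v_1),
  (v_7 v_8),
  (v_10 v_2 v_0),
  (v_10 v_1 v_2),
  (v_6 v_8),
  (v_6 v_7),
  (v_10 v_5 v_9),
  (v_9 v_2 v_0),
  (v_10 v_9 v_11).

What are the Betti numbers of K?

We work with the vertex ordering v_0 < v_1 < v_2 < v_3 < v_4 < v_5 < v_6 < v_7 < v_8 < v_9 < v_10 < v_11. The simplices of K, each written with vertices in increasing order, are:

  0-simplices (12): [v_0], [v_1], [v_2], [v_3], [v_4], [v_5], [v_6], [v_7], [v_8], [v_9], [v_10], [v_11]
  1-simplices (24): (24 of them)
  2-simplices (12): (12 of them)

giving chain groups C_0 ≅ Z^12, C_1 ≅ Z^24, C_2 ≅ Z^12.

Boundary ∂_1: C_1 → C_0 sends each edge [p,q] (with p < q) to q − p. For instance
  ∂[v_6,v_7] = [v_7] − [v_6].
The resulting 12×24 matrix has rank 10, and its Smith normal form has invariant factors (1,1,1,1,1,1,1,1,1,1).

The boundary map ∂_2: C_2 → C_1 sends each 2-simplex [p,q,r] to [q,r] − [p,r] + [p,q]. For instance
  ∂[v_1,v_2,v_10] = [v_2,v_10] − [v_1,v_10] + [v_1,v_2],
  ∂[v_1,v_5,v_11] = [v_5,v_11] − [v_1,v_11] + [v_1,v_5].
As a 24×12 matrix over Z this has rank 12, with invariant factors (1,1,1,1,1,1,1,1,1,1,1,2).

Reading off H_k = ker ∂_k / im ∂_{k+1}:

  H_0: rank C_0 − rank ∂_1 = 12 − 10 = 2, and the invariant factors of ∂_1 are all 1, so H_0 ≅ Z^2.
  H_1: rank ker ∂_1 − rank ∂_2 = (24 − 10) − 12 = 2, and ∂_2 has invariant factor 2 > 1, so H_1 ≅ Z^2 ⊕ Z/2.
  H_2: rank ker ∂_2 − rank ∂_3 = (12 − 12) − 0 = 0, and there is no ∂_3, so H_2 ≅ 0.

Hence the Betti numbers are b_0 = 2, b_1 = 2, b_2 = 0.

b_0 = 2, b_1 = 2, b_2 = 0.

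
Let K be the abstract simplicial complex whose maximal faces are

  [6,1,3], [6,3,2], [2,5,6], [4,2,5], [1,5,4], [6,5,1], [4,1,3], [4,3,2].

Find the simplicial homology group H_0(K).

Take the total order 1 < 2 < 3 < 4 < 5 < 6 on the vertex set. Then K (dimension 2) consists of the simplices:

  0-simplices (6): [1], [2], [3], [4], [5], [6]
  1-simplices (12): [1,3], [1,4], [1,5], [1,6], [2,3], [2,4], [2,5], [2,6], [3,4], [3,6], [4,5], [5,6]
  2-simplices (8): [1,3,4], [1,3,6], [1,4,5], [1,5,6], [2,3,4], [2,3,6], [2,4,5], [2,5,6]

giving chain groups C_0 ≅ Z^6, C_1 ≅ Z^12, C_2 ≅ Z^8.

∂_1: C_1 → C_0 maps an edge to its endpoints' difference, ∂[p,q] = q − p. For instance
  ∂[3,4] = [4] − [3].
This gives a 6×12 integer matrix of rank 5; reducing to Smith normal form yields diagonal entries (1,1,1,1,1).

The boundary map ∂_2: C_2 → C_1 acts by ∂[p,q,r] = [q,r] − [p,r] + [p,q]. For instance
  ∂[1,3,4] = [3,4] − [1,4] + [1,3],
  ∂[2,3,6] = [3,6] − [2,6] + [2,3].
The 12×8 boundary matrix has rank 7 and Smith normal form diag(1,1,1,1,1,1,1).

Reading off H_k = ker ∂_k / im ∂_{k+1}:

  H_0: rank C_0 − rank ∂_1 = 6 − 5 = 1, and the invariant factors of ∂_1 are all 1, so H_0 = Z.

H_0 = Z.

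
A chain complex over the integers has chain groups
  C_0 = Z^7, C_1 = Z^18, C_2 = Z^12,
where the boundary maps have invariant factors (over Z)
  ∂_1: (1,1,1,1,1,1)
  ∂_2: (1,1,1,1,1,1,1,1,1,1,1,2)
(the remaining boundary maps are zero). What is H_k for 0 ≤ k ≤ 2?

H_0 = Z,  H_1 = Z/2,  H_2 = 0.

H_0: b_0 = 7 − 0 − 6 = 1; torsion from ∂_1 factors > 1: none. So H_0 = Z.
H_1: b_1 = 18 − 6 − 12 = 0; torsion from ∂_2 factors > 1: [2]. So H_1 = Z/2.
H_2: b_2 = 12 − 12 − 0 = 0; torsion from ∂_3 factors > 1: none. So H_2 = 0.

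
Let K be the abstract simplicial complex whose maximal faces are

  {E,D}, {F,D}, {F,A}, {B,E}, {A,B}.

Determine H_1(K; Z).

Fix the vertex order A < B < D < E < F and write every simplex with vertices in increasing order. Then dim K = 1 and the simplices of K are:

  0-simplices (5): A, B, D, E, F
  1-simplices (5): AB, AF, BE, DE, DF

Hence C_0 ≅ Z^5, C_1 ≅ Z^5.

Boundary ∂_1: C_1 → C_0 is given by ∂[p,q] = [q] − [p]. For instance
  ∂DE = E − D.
This gives a 5×5 integer matrix of rank 4; reducing to Smith normal form yields diagonal entries (1,1,1,1).

Computing H_k = (kernel of ∂_k) / (image of ∂_{k+1}):

  H_1: rank ker ∂_1 − rank ∂_2 = (5 − 4) − 0 = 1, and there is no ∂_2, so H_1 = Z.

(K is a triangulation of the circle S^1.)

H_1 ≅ Z.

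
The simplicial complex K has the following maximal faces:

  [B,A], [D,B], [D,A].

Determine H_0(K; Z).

H_0 = Z.

Take the total order A < B < D on the vertex set. Then K (dimension 1) consists of the simplices:

  0-simplices (3): A, B, D
  1-simplices (3): AB, AD, BD

giving chain groups C_0 ≅ Z^3, C_1 ≅ Z^3.

Boundary ∂_1: C_1 → C_0 sends each edge [p,q] (with p < q) to q − p. For instance
  ∂AB = B − A.
The resulting 3×3 matrix has rank 2, and its Smith normal form has invariant factors (1,1).

From H_k ≅ ker(∂_k) / im(∂_{k+1}) we obtain:

  H_0: rank C_0 − rank ∂_1 = 3 − 2 = 1, and the invariant factors of ∂_1 are all 1, so H_0 ≅ Z.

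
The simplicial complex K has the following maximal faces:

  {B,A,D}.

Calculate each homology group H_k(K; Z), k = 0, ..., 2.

Order the vertices as A < B < D. Listing each simplex with vertices in this order, K has dimension 2 with simplices:

  0-simplices (3): A, B, D
  1-simplices (3): AB, AD, BD
  2-simplices (1): ABD

giving chain groups C_0 ≅ Z^3, C_1 ≅ Z^3, C_2 ≅ Z^1.

∂_1: C_1 → C_0 is given by ∂[p,q] = [q] − [p]. For instance
  ∂BD = D − B.
This gives a 3×3 integer matrix of rank 2; reducing to Smith normal form yields diagonal entries (1,1).

Boundary ∂_2: C_2 → C_1 acts by ∂[p,q,r] = [q,r] − [p,r] + [p,q]. For instance
  ∂ABD = BD − AD + AB.
As a 3×1 matrix over Z this has rank 1, with invariant factors (1).

From H_k ≅ ker(∂_k) / im(∂_{k+1}) we obtain:

  H_0: rank C_0 − rank ∂_1 = 3 − 2 = 1, and the invariant factors of ∂_1 are all 1, so H_0 ≅ Z.
  H_1: rank ker ∂_1 − rank ∂_2 = (3 − 2) − 1 = 0, and the invariant factors of ∂_2 are all 1, so H_1 ≅ 0.
  H_2: rank ker ∂_2 − rank ∂_3 = (1 − 1) − 0 = 0, and there is no ∂_3, so H_2 ≅ 0.

H_0 ≅ Z,  H_1 = 0,  H_2 = 0.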